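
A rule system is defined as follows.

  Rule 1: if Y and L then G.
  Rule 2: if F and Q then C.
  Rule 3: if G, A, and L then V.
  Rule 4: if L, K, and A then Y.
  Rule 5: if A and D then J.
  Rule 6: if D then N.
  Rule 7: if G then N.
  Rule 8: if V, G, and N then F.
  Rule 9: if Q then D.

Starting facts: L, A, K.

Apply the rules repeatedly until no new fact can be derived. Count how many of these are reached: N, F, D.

2

From L, K, and A, Rule 4 gives Y.
Y and L hold, so G follows (Rule 1).
From G, Rule 7 gives N.
From G, A, and L, Rule 3 gives V.
From V, G, and N, Rule 8 gives F.
N: reached.
F: reached.
D would need Q (Rule 9), but Q is never established.
Reached: N and F — 2 of the 3.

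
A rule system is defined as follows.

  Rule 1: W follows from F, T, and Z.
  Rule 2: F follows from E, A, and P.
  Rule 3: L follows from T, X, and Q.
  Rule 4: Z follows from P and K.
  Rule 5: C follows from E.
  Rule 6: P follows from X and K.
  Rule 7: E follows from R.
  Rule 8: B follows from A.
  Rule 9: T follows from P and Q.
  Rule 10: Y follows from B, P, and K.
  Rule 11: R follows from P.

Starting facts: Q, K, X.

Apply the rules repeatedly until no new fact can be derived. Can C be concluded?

X and K hold, so P follows (Rule 6).
From P, Rule 11 gives R.
R holds, so E follows (Rule 7).
From E, Rule 5 gives C.

Yes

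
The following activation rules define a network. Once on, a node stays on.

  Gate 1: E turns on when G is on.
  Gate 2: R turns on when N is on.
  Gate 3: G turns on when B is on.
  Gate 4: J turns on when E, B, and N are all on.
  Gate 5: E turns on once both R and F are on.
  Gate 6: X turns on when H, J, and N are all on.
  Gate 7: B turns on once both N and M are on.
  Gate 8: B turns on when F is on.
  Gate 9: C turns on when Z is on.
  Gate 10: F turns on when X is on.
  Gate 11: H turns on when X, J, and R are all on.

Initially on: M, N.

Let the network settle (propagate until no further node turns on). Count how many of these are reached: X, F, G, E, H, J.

Gate 7: N and M on → B on.
B is on, so G turns on (Gate 3).
G is on, so E turns on (Gate 1).
E, B, and N are on, so J turns on (Gate 4).
X would need H, J, and N (Gate 6), but H never turns on.
F would need X (Gate 10), but X never turns on.
G: reached.
E: reached.
H would need X, J, and R (Gate 11), but X never turns on.
J: reached.
Reached: G, E, and J — 3 of the 6.

3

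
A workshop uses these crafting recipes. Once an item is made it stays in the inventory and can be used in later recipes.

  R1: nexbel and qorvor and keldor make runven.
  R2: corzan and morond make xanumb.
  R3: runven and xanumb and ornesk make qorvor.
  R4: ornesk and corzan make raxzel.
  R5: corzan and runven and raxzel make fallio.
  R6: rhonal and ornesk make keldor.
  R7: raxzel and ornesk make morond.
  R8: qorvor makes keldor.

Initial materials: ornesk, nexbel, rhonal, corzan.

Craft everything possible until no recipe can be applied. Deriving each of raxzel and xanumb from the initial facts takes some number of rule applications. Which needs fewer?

raxzel: ornesk and corzan → raxzel (R4). [1 rule application]
xanumb: ornesk and corzan → raxzel (R4). raxzel and ornesk → morond (R7). corzan and morond → xanumb (R2). [3 rule applications]
raxzel needs fewer.

raxzel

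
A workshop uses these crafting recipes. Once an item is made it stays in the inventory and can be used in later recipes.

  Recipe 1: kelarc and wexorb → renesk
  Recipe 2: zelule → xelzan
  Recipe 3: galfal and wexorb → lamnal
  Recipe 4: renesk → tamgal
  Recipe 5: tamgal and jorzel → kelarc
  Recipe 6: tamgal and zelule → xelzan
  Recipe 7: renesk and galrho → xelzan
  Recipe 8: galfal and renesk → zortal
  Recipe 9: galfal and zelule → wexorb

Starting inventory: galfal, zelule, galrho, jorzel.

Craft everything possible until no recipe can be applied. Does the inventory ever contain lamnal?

Yes

galfal and zelule → wexorb (Recipe 9).
galfal and wexorb → lamnal (Recipe 3).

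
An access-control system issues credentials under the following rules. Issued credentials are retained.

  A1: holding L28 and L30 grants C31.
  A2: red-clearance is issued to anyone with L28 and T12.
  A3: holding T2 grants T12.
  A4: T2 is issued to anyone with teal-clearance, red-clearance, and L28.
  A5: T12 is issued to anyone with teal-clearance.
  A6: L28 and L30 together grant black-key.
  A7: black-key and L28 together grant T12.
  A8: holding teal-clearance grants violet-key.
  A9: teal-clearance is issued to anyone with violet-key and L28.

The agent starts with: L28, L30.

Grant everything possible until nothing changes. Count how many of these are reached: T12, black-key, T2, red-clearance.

Holding L28 and L30 grants black-key (A6).
Holding black-key and L28 grants T12 (A7).
Holding L28 and T12 grants red-clearance (A2).
T12: reached.
black-key: reached.
T2 would need teal-clearance, red-clearance, and L28 (A4), but teal-clearance is never granted.
red-clearance: reached.
Reached: T12, black-key, and red-clearance — 3 of the 4.

3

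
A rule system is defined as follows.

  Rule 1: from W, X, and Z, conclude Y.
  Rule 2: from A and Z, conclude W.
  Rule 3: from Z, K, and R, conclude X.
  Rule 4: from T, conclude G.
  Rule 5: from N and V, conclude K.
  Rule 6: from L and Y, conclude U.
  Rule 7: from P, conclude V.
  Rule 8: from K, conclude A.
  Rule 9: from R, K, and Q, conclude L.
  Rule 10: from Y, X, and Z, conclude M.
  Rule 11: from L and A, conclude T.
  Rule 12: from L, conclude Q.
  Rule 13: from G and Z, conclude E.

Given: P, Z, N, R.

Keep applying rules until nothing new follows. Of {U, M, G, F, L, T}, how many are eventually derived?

From P, Rule 7 gives V.
From N and V, Rule 5 gives K.
K holds, so A follows (Rule 8).
From Z, K, and R, Rule 3 gives X.
A and Z hold, so W follows (Rule 2).
From W, X, and Z, Rule 1 gives Y.
From Y, X, and Z, Rule 10 gives M.
U would need L and Y (Rule 6), but L is never established.
M: reached.
G would need T (Rule 4), but T is never established.
No rule produces F, and it is not given.
L would need R, K, and Q (Rule 9), but Q is never established.
T would need L and A (Rule 11), but L is never established.
Reached: M — 1 of the 6.

1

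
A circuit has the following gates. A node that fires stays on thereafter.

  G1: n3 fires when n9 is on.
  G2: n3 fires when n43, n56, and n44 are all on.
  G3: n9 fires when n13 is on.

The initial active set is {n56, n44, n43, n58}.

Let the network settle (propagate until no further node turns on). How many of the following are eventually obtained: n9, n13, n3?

n43, n56, and n44 are on, so n3 fires (G2).
n9 would need n13 (G3), but n13 never turns on.
No rule produces n13, and it is not given.
n3: reached.
Reached: n3 — 1 of the 3.

1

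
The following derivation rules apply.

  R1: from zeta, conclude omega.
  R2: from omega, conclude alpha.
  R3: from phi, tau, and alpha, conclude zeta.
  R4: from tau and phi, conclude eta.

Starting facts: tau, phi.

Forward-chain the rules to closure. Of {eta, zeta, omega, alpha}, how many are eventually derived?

1

tau and phi hold, so eta follows (R4).
eta: reached.
zeta would need phi, tau, and alpha (R3), but alpha is never established.
omega would need zeta (R1), but zeta is never established.
alpha would need omega (R2), but omega is never established.
Reached: eta — 1 of the 4.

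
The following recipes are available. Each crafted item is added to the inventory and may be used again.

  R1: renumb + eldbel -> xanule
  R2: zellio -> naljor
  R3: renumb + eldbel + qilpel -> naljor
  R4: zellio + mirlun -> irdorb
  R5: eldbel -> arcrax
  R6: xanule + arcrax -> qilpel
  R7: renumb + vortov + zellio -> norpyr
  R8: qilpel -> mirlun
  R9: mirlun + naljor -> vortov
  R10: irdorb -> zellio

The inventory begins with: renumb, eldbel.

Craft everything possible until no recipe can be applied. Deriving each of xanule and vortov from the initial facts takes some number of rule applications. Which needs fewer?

xanule

xanule: renumb + eldbel -> xanule (R1). [1 rule application]
vortov: Using R5, eldbel makes arcrax. renumb + eldbel -> xanule (R1). Using R6, xanule and arcrax make qilpel. renumb + eldbel + qilpel -> naljor (R3). qilpel -> mirlun (R8). Using R9, mirlun and naljor make vortov. [6 rule applications]
xanule needs fewer.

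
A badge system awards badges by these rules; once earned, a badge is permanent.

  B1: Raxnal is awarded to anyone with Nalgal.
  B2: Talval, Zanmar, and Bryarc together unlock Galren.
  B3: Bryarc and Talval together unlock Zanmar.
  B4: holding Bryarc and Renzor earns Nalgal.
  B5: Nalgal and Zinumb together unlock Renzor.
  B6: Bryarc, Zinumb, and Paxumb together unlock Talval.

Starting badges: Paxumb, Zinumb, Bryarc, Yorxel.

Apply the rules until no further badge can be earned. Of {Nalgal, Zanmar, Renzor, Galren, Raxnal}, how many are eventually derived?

With Bryarc, Zinumb, and Paxumb, Talval is earned (B6).
With Bryarc and Talval, Zanmar is earned (B3).
With Talval, Zanmar, and Bryarc, Galren is earned (B2).
Nalgal would need Bryarc and Renzor (B4), but Renzor is never earned.
Zanmar: reached.
Renzor would need Nalgal and Zinumb (B5), but Nalgal is never earned.
Galren: reached.
Raxnal would need Nalgal (B1), but Nalgal is never earned.
Reached: Zanmar and Galren — 2 of the 5.

2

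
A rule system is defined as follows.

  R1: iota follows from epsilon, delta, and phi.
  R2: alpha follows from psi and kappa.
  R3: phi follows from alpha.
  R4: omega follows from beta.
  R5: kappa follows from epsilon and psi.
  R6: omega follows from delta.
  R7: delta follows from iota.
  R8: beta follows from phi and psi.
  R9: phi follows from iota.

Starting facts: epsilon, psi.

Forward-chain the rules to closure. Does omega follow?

From epsilon and psi, R5 gives kappa.
psi and kappa hold, so alpha follows (R2).
From alpha, R3 gives phi.
phi and psi hold, so beta follows (R8).
beta holds, so omega follows (R4).

Yes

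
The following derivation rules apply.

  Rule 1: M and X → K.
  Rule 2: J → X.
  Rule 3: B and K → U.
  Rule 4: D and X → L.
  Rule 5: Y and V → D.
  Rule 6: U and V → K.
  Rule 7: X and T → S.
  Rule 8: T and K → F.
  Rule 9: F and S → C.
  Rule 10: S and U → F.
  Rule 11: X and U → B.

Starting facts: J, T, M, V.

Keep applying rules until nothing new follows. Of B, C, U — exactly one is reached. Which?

C

From J, Rule 2 gives X.
X and T hold, so S follows (Rule 7).
From M and X, Rule 1 gives K.
From T and K, Rule 8 gives F.
F and S hold, so C follows (Rule 9).
U would need B and K (Rule 3), but B is never established. B would need X and U (Rule 11), but U is never established.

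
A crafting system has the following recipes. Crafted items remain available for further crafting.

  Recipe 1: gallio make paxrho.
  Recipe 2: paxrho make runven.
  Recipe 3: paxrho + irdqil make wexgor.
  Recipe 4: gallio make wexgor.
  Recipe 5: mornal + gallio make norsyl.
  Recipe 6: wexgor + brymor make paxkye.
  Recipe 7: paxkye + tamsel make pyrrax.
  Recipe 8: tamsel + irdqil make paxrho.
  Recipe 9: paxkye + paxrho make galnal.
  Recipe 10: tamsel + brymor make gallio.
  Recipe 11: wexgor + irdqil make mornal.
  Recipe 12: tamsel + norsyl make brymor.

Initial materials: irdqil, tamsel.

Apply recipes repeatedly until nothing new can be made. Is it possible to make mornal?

tamsel + irdqil → paxrho (Recipe 8).
paxrho + irdqil → wexgor (Recipe 3).
wexgor + irdqil → mornal (Recipe 11).

Yes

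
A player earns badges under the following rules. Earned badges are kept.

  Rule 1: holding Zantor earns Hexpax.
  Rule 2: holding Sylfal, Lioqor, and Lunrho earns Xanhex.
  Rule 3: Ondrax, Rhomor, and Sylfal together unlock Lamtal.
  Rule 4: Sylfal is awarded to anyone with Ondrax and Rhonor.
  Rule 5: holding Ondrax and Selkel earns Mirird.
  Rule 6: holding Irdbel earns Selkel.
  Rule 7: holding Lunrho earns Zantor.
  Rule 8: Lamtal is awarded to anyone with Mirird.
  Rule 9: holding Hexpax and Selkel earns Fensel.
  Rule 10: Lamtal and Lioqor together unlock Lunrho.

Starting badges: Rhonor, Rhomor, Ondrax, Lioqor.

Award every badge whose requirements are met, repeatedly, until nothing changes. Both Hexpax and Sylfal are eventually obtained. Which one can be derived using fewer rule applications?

Sylfal

Sylfal: With Ondrax and Rhonor, Sylfal is earned (Rule 4). [1 rule application]
Hexpax: With Ondrax and Rhonor, Sylfal is earned (Rule 4). With Ondrax, Rhomor, and Sylfal, Lamtal is earned (Rule 3). With Lamtal and Lioqor, Lunrho is earned (Rule 10). With Lunrho, Zantor is earned (Rule 7). With Zantor, Hexpax is earned (Rule 1). [5 rule applications]
Sylfal needs fewer.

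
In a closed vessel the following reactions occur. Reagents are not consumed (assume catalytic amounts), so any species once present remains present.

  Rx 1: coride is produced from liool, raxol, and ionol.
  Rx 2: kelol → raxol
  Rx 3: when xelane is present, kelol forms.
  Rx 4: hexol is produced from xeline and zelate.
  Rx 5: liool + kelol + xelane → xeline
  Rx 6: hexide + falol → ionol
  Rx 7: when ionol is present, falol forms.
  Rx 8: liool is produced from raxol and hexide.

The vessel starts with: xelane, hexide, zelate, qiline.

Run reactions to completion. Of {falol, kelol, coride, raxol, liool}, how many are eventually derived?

3

xelane present → kelol forms (Rx 3).
kelol present → raxol forms (Rx 2).
raxol and hexide present → liool forms (Rx 8).
falol would need ionol (Rx 7), but ionol never forms.
kelol: reached.
coride would need liool, raxol, and ionol (Rx 1), but ionol never forms.
raxol: reached.
liool: reached.
Reached: kelol, raxol, and liool — 3 of the 5.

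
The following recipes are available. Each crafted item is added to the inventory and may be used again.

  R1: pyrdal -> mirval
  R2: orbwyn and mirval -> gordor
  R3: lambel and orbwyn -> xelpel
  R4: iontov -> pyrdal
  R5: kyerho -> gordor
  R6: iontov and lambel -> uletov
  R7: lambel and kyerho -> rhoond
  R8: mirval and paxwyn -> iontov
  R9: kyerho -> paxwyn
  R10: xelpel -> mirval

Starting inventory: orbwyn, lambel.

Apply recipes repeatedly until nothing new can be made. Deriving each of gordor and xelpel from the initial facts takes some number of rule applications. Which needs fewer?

xelpel: Using R3, lambel and orbwyn make xelpel. [1 rule application]
gordor: Using R3, lambel and orbwyn make xelpel. Using R10, xelpel makes mirval. orbwyn and mirval -> gordor (R2). [3 rule applications]
xelpel needs fewer.

xelpel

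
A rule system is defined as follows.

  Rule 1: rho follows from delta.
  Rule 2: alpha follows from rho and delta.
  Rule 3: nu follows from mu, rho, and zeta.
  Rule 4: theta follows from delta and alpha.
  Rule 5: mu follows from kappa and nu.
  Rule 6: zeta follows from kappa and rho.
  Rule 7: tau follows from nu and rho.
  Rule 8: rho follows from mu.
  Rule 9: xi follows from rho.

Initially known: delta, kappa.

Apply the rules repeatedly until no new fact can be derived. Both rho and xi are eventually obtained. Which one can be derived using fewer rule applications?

rho: delta holds, so rho follows (Rule 1). [1 rule application]
xi: From delta, Rule 1 gives rho. From rho, Rule 9 gives xi. [2 rule applications]
rho needs fewer.

rho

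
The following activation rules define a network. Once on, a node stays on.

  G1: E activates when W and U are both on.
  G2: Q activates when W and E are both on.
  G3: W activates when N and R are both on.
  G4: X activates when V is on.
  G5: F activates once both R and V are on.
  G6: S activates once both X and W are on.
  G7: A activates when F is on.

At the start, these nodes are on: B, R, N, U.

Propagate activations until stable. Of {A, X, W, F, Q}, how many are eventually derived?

2

N and R are on, so W activates (G3).
W and U are on, so E activates (G1).
G2: W and E on → Q on.
A would need F (G7), but F never turns on.
X would need V (G4), but V never turns on.
W: reached.
F would need R and V (G5), but V never turns on.
Q: reached.
Reached: W and Q — 2 of the 5.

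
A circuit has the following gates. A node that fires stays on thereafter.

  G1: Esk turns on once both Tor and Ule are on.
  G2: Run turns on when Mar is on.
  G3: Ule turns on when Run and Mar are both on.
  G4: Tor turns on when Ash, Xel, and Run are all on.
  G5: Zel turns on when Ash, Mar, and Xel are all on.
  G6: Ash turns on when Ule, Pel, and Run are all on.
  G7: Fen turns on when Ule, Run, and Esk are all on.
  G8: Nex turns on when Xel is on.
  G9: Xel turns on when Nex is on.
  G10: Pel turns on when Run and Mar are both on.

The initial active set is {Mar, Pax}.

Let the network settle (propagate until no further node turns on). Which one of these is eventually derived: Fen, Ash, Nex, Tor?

Mar is on, so Run turns on (G2).
G10: Run and Mar on → Pel on.
G3: Run and Mar on → Ule on.
Ule, Pel, and Run are on, so Ash turns on (G6).
Tor would need Ash, Xel, and Run (G4), but Xel never turns on. Nex would need Xel (G8), but Xel never turns on. Fen would need Ule, Run, and Esk (G7), but Esk never turns on.

Ash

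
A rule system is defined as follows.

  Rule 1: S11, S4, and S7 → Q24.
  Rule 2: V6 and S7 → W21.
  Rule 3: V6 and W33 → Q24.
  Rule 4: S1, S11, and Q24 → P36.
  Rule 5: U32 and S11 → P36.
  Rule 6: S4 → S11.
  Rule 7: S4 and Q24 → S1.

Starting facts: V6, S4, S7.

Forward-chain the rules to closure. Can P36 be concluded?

S4 holds, so S11 follows (Rule 6).
S11, S4, and S7 hold, so Q24 follows (Rule 1).
S4 and Q24 hold, so S1 follows (Rule 7).
From S1, S11, and Q24, Rule 4 gives P36.

Yes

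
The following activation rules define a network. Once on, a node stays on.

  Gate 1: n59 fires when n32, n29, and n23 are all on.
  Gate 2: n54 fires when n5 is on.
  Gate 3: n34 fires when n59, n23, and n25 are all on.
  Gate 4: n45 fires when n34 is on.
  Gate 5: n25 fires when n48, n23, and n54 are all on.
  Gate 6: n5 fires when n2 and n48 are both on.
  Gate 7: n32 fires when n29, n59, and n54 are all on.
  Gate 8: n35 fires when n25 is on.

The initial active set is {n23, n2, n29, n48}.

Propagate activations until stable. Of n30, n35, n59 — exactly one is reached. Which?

n2 and n48 are on, so n5 fires (Gate 6).
n5 is on, so n54 fires (Gate 2).
n48, n23, and n54 are on, so n25 fires (Gate 5).
n25 is on, so n35 fires (Gate 8).
No rule produces n30, and it is not given. n59 would need n32, n29, and n23 (Gate 1), but n32 never turns on.

n35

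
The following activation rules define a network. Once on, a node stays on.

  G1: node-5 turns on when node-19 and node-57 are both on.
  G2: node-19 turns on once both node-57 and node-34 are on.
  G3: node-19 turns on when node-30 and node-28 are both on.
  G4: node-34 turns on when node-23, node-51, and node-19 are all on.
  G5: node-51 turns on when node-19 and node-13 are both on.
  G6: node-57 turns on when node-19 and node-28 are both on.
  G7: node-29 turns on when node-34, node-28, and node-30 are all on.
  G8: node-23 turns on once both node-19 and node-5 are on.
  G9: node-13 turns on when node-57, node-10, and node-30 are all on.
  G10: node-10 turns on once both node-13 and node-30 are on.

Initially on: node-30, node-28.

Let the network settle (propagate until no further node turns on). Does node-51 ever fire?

node-51 would need node-19 and node-13 (G5), but node-13 never turns on.

No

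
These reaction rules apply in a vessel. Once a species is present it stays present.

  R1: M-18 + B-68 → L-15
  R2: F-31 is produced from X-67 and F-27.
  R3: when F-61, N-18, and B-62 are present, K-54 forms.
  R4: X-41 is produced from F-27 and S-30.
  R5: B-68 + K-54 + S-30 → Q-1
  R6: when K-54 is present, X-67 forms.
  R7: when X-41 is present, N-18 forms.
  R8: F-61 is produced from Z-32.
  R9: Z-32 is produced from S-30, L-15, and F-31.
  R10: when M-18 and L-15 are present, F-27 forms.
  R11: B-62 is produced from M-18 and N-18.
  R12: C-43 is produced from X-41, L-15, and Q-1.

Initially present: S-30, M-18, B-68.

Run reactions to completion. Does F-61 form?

No

F-61 would need Z-32 (R8), but Z-32 never forms.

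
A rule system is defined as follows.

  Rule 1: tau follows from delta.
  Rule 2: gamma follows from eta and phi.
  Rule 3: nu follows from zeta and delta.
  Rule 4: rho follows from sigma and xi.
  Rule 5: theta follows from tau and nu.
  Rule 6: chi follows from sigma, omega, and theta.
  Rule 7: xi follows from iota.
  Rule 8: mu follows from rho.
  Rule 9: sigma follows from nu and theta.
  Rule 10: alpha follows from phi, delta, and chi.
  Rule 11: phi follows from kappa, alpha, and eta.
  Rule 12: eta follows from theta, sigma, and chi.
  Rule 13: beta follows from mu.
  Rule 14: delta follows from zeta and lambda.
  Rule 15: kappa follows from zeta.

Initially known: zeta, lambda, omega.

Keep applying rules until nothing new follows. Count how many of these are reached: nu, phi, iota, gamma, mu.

1

From zeta and lambda, Rule 14 gives delta.
zeta and delta hold, so nu follows (Rule 3).
nu: reached.
phi would need kappa, alpha, and eta (Rule 11), but alpha is never established.
No rule produces iota, and it is not given.
gamma would need eta and phi (Rule 2), but phi is never established.
mu would need rho (Rule 8), but rho is never established.
Reached: nu — 1 of the 5.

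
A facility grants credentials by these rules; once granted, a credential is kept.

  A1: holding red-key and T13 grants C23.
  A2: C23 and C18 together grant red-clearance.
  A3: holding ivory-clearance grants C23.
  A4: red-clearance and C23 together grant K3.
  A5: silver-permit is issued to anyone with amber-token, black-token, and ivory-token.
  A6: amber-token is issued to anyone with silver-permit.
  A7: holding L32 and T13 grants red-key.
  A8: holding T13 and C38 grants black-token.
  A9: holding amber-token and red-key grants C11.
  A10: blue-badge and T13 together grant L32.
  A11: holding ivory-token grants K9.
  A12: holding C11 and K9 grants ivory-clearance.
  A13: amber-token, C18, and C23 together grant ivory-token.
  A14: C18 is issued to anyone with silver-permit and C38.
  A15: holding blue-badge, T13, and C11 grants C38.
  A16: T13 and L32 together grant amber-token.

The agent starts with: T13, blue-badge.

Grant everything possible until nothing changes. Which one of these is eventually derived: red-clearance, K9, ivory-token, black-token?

Holding blue-badge and T13 grants L32 (A10).
Holding T13 and L32 grants amber-token (A16).
Holding L32 and T13 grants red-key (A7).
Holding amber-token and red-key grants C11 (A9).
Holding blue-badge, T13, and C11 grants C38 (A15).
Holding T13 and C38 grants black-token (A8).
K9 would need ivory-token (A11), but ivory-token is never granted. ivory-token would need amber-token, C18, and C23 (A13), but C18 is never granted. red-clearance would need C23 and C18 (A2), but C18 is never granted.

black-token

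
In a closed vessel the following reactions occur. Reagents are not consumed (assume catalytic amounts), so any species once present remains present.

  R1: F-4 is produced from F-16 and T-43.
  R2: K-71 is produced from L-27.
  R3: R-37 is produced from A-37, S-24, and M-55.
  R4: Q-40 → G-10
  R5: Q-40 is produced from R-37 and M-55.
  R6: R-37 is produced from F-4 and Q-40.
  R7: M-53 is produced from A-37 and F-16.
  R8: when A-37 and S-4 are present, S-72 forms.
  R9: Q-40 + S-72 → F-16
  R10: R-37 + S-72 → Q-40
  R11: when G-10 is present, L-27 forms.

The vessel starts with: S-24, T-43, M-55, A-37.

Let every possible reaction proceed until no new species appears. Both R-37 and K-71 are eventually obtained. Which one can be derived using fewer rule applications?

R-37: A-37, S-24, and M-55 present → R-37 forms (R3). [1 rule application]
K-71: A-37, S-24, and M-55 present → R-37 forms (R3). R-37 and M-55 present → Q-40 forms (R5). Q-40 present → G-10 forms (R4). G-10 present → L-27 forms (R11). L-27 present → K-71 forms (R2). [5 rule applications]
R-37 needs fewer.

R-37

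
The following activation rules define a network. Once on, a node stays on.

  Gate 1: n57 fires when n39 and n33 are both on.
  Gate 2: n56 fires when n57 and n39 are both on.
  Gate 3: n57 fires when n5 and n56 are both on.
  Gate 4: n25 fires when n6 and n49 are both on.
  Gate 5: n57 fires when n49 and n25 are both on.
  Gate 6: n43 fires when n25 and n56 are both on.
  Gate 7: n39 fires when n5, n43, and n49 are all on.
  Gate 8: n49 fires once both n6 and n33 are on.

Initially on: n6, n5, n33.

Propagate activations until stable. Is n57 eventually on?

Yes

Gate 8: n6 and n33 on → n49 on.
Gate 4: n6 and n49 on → n25 on.
Gate 5: n49 and n25 on → n57 on.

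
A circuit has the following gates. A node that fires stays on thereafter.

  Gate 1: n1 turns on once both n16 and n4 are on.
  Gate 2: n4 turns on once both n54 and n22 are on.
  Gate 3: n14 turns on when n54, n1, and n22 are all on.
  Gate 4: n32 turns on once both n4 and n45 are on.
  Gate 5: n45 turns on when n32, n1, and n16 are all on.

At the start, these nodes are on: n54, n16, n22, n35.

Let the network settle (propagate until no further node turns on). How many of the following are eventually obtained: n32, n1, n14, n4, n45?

n54 and n22 are on, so n4 turns on (Gate 2).
Gate 1: n16 and n4 on → n1 on.
n54, n1, and n22 are on, so n14 turns on (Gate 3).
n32 would need n4 and n45 (Gate 4), but n45 never turns on.
n1: reached.
n14: reached.
n4: reached.
n45 would need n32, n1, and n16 (Gate 5), but n32 never turns on.
Reached: n1, n14, and n4 — 3 of the 5.

3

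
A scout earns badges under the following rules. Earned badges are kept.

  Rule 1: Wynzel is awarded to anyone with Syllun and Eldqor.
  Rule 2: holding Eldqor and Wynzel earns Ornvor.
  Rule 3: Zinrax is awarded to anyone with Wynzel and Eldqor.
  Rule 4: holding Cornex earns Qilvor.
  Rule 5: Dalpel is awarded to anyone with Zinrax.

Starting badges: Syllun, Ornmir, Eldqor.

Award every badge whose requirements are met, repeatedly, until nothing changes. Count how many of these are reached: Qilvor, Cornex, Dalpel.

With Syllun and Eldqor, Wynzel is earned (Rule 1).
With Wynzel and Eldqor, Zinrax is earned (Rule 3).
With Zinrax, Dalpel is earned (Rule 5).
Qilvor would need Cornex (Rule 4), but Cornex is never earned.
No rule produces Cornex, and it is not given.
Dalpel: reached.
Reached: Dalpel — 1 of the 3.

1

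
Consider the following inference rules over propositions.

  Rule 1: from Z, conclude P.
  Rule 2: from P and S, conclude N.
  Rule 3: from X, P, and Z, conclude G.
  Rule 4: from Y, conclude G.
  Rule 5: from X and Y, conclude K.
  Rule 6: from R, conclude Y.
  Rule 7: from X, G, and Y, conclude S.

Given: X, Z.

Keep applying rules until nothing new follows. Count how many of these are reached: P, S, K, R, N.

Z holds, so P follows (Rule 1).
P: reached.
S would need X, G, and Y (Rule 7), but Y is never established.
K would need X and Y (Rule 5), but Y is never established.
No rule produces R, and it is not given.
N would need P and S (Rule 2), but S is never established.
Reached: P — 1 of the 5.

1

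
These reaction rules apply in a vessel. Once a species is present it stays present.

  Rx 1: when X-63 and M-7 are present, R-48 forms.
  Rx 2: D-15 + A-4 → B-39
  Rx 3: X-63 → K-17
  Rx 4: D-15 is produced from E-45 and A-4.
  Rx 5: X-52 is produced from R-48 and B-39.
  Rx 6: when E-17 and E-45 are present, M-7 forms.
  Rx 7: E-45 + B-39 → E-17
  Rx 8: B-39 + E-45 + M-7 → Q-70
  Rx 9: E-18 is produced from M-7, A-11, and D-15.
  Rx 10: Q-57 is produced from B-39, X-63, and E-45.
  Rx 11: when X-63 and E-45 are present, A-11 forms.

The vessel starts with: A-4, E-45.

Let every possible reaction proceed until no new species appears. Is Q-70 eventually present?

Yes

E-45 and A-4 present → D-15 forms (Rx 4).
D-15 and A-4 present → B-39 forms (Rx 2).
E-45 and B-39 present → E-17 forms (Rx 7).
E-17 and E-45 present → M-7 forms (Rx 6).
B-39, E-45, and M-7 present → Q-70 forms (Rx 8).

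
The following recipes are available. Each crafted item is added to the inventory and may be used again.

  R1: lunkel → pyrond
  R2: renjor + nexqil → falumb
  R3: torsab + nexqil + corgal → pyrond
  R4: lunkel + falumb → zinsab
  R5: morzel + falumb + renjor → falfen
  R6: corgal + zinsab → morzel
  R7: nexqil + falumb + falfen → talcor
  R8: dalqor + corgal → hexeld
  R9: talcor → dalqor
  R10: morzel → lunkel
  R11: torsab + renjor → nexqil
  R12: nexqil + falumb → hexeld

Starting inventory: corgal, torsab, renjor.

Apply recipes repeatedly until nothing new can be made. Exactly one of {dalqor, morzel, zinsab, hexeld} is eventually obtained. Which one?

hexeld

Using R11, torsab and renjor make nexqil.
Using R2, renjor and nexqil make falumb.
Using R12, nexqil and falumb make hexeld.
dalqor would need talcor (R9), but talcor is never obtained. zinsab would need lunkel and falumb (R4), but lunkel is never obtained. morzel would need corgal and zinsab (R6), but zinsab is never obtained.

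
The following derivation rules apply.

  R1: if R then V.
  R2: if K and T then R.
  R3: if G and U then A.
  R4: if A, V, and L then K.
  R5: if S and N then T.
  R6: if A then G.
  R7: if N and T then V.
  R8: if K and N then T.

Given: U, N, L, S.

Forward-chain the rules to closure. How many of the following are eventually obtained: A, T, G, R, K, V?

2

S and N hold, so T follows (R5).
N and T hold, so V follows (R7).
A would need G and U (R3), but G is never established.
T: reached.
G would need A (R6), but A is never established.
R would need K and T (R2), but K is never established.
K would need A, V, and L (R4), but A is never established.
V: reached.
Reached: T and V — 2 of the 6.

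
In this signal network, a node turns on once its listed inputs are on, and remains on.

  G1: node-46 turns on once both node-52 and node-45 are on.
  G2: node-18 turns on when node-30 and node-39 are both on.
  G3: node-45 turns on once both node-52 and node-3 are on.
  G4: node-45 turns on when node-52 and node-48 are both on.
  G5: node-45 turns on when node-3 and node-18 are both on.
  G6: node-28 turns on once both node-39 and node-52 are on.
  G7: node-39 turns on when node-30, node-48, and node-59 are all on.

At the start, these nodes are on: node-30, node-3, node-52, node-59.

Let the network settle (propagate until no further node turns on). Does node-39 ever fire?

node-39 would need node-30, node-48, and node-59 (G7), but node-48 never turns on.

No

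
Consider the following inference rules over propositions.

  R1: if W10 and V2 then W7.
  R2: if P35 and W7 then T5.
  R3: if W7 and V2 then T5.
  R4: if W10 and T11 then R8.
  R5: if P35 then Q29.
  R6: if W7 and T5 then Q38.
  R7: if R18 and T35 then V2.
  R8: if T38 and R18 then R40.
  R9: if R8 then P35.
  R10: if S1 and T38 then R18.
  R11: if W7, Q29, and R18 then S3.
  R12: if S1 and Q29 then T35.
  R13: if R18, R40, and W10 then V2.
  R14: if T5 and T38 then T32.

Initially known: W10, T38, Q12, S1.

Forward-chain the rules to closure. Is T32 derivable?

S1 and T38 hold, so R18 follows (R10).
T38 and R18 hold, so R40 follows (R8).
R18, R40, and W10 hold, so V2 follows (R13).
W10 and V2 hold, so W7 follows (R1).
From W7 and V2, R3 gives T5.
T5 and T38 hold, so T32 follows (R14).

Yes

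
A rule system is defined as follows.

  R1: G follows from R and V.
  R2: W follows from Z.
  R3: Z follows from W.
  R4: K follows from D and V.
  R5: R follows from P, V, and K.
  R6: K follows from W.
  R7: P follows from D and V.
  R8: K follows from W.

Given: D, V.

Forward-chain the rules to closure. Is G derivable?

D and V hold, so P follows (R7).
D and V hold, so K follows (R4).
From P, V, and K, R5 gives R.
From R and V, R1 gives G.

Yes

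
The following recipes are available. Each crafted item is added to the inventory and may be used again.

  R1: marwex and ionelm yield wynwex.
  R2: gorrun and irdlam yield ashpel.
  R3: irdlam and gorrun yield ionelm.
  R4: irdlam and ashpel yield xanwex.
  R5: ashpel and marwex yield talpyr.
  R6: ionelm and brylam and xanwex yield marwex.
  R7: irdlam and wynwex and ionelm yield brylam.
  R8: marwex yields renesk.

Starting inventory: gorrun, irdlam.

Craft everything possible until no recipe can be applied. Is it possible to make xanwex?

Using R2, gorrun and irdlam make ashpel.
irdlam and ashpel → xanwex (R4).

Yes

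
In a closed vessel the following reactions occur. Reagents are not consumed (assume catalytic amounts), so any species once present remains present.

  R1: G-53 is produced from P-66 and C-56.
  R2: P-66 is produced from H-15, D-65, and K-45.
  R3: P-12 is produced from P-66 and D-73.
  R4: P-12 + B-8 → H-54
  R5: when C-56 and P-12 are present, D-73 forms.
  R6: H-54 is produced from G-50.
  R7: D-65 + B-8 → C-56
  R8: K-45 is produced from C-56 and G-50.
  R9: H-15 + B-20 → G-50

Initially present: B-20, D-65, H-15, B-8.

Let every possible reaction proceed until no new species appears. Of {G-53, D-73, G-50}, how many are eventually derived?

D-65 and B-8 present → C-56 forms (R7).
H-15 and B-20 present → G-50 forms (R9).
C-56 and G-50 present → K-45 forms (R8).
H-15, D-65, and K-45 present → P-66 forms (R2).
P-66 and C-56 present → G-53 forms (R1).
G-53: reached.
D-73 would need C-56 and P-12 (R5), but P-12 never forms.
G-50: reached.
Reached: G-53 and G-50 — 2 of the 3.

2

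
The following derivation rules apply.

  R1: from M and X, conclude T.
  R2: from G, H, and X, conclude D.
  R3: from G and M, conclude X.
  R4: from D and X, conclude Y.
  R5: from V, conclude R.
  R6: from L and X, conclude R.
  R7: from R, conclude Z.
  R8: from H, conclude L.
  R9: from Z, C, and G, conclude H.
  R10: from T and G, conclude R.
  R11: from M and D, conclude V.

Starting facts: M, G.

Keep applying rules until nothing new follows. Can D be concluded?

No

D would need G, H, and X (R2), but H is never established.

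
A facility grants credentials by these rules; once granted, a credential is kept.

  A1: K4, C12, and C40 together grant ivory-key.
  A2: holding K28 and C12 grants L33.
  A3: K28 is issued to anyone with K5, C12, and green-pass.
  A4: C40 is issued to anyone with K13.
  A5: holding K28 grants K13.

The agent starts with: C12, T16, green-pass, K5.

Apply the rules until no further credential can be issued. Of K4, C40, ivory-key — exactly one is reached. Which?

C40

Holding K5, C12, and green-pass grants K28 (A3).
Holding K28 grants K13 (A5).
Holding K13 grants C40 (A4).
ivory-key would need K4, C12, and C40 (A1), but K4 is never granted. No rule produces K4, and it is not given.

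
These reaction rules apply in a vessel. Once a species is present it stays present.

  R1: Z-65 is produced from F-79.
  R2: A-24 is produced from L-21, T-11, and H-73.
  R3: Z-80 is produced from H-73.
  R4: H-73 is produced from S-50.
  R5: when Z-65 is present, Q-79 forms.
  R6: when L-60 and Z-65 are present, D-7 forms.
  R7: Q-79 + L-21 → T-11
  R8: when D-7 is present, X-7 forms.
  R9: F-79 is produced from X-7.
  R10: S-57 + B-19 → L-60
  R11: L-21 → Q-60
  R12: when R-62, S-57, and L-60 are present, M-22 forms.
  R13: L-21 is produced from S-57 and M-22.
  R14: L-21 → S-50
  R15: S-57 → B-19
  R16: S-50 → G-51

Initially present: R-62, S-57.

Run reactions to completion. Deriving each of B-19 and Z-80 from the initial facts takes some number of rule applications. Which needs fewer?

B-19: S-57 present → B-19 forms (R15). [1 rule application]
Z-80: S-57 present → B-19 forms (R15). S-57 and B-19 present → L-60 forms (R10). R-62, S-57, and L-60 present → M-22 forms (R12). S-57 and M-22 present → L-21 forms (R13). L-21 present → S-50 forms (R14). S-50 present → H-73 forms (R4). H-73 present → Z-80 forms (R3). [7 rule applications]
B-19 needs fewer.

B-19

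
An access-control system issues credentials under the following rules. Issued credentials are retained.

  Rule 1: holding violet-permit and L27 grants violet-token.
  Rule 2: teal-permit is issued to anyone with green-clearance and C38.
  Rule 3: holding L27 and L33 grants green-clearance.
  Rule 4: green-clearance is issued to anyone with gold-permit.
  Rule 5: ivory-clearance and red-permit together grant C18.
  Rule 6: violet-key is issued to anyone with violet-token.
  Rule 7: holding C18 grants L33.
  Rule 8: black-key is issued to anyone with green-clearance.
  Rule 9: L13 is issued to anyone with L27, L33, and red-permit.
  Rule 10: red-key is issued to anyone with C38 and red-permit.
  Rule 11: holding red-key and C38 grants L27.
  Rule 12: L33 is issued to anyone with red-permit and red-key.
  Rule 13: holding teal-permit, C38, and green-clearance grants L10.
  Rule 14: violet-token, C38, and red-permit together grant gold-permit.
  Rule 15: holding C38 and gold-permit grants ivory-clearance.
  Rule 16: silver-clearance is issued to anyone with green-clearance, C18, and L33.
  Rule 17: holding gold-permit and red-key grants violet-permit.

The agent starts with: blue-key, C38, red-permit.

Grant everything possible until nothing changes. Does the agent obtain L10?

Holding C38 and red-permit grants red-key (Rule 10).
Holding red-permit and red-key grants L33 (Rule 12).
Holding red-key and C38 grants L27 (Rule 11).
Holding L27 and L33 grants green-clearance (Rule 3).
Holding green-clearance and C38 grants teal-permit (Rule 2).
Holding teal-permit, C38, and green-clearance grants L10 (Rule 13).

Yes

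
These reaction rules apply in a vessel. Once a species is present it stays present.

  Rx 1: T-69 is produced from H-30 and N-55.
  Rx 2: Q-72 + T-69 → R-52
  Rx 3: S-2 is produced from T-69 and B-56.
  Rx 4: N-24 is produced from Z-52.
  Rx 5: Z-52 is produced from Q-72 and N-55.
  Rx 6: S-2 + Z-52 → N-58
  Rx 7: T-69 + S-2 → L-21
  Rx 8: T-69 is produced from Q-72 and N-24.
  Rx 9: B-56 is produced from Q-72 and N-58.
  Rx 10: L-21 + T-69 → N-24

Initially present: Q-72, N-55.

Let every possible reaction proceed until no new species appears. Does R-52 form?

Q-72 and N-55 present → Z-52 forms (Rx 5).
Z-52 present → N-24 forms (Rx 4).
Q-72 and N-24 present → T-69 forms (Rx 8).
Q-72 and T-69 present → R-52 forms (Rx 2).

Yes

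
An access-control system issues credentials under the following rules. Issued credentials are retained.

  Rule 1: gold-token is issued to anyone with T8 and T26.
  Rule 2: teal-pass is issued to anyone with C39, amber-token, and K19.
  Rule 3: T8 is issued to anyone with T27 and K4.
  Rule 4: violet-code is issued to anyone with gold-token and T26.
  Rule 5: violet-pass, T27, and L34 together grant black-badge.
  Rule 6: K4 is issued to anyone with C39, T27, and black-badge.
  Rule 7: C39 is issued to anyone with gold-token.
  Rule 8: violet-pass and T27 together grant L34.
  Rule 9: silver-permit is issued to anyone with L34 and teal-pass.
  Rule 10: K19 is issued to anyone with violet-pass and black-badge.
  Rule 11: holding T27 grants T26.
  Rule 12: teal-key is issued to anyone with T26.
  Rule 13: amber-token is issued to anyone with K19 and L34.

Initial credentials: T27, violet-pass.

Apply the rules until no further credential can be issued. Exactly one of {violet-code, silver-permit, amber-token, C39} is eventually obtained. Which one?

amber-token

Holding violet-pass and T27 grants L34 (Rule 8).
Holding violet-pass, T27, and L34 grants black-badge (Rule 5).
Holding violet-pass and black-badge grants K19 (Rule 10).
Holding K19 and L34 grants amber-token (Rule 13).
silver-permit would need L34 and teal-pass (Rule 9), but teal-pass is never granted. violet-code would need gold-token and T26 (Rule 4), but gold-token is never granted. C39 would need gold-token (Rule 7), but gold-token is never granted.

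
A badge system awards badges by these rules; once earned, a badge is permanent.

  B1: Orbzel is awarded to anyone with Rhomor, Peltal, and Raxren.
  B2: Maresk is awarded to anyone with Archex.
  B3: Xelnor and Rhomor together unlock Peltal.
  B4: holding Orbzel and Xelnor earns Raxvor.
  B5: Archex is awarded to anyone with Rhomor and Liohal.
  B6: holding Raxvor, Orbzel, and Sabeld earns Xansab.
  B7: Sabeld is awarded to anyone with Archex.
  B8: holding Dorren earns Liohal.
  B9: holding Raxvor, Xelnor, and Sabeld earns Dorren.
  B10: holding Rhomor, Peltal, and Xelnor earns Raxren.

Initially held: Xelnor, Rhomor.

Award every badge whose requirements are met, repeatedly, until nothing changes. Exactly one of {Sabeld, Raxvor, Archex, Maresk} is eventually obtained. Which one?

With Xelnor and Rhomor, Peltal is earned (B3).
With Rhomor, Peltal, and Xelnor, Raxren is earned (B10).
With Rhomor, Peltal, and Raxren, Orbzel is earned (B1).
With Orbzel and Xelnor, Raxvor is earned (B4).
Maresk would need Archex (B2), but Archex is never earned. Archex would need Rhomor and Liohal (B5), but Liohal is never earned. Sabeld would need Archex (B7), but Archex is never earned.

Raxvor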